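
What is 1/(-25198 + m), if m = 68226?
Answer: 1/43028 ≈ 2.3241e-5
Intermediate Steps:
1/(-25198 + m) = 1/(-25198 + 68226) = 1/43028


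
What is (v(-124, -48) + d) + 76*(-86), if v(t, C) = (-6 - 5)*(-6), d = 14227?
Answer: 7757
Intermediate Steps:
v(t, C) = 66 (v(t, C) = -11*(-6) = 66)
(v(-124, -48) + d) + 76*(-86) = (66 + 14227) + 76*(-86) = 14293 - 6536 = 7757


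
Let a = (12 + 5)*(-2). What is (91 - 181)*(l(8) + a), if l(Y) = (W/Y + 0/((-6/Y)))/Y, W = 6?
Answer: 48825/16 ≈ 3051.6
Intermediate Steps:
l(Y) = 6/Y² (l(Y) = (6/Y + 0/((-6/Y)))/Y = (6/Y + 0*(-Y/6))/Y = (6/Y + 0)/Y = (6/Y)/Y = 6/Y²)
a = -34 (a = 17*(-2) = -34)
(91 - 181)*(l(8) + a) = (91 - 181)*(6/8² - 34) = -90*(6*(1/64) - 34) = -90*(3/32 - 34) = -90*(-1085/32) = 48825/16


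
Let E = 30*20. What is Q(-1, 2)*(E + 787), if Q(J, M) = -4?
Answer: -5548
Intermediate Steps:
E = 600
Q(-1, 2)*(E + 787) = -4*(600 + 787) = -4*1387 = -5548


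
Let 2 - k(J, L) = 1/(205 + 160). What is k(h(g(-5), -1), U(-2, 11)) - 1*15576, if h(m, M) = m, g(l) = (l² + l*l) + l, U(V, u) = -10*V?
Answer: -5684511/365 ≈ -15574.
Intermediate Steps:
g(l) = l + 2*l² (g(l) = (l² + l²) + l = 2*l² + l = l + 2*l²)
k(J, L) = 729/365 (k(J, L) = 2 - 1/(205 + 160) = 2 - 1/365 = 729/365)
k(h(g(-5), -1), U(-2, 11)) - 1*15576 = 729/365 - 1*15576 = 729/365 - 15576 = -5684511/365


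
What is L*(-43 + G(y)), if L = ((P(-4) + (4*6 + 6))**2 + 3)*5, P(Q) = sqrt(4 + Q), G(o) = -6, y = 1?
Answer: -221235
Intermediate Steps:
L = 4515 (L = ((sqrt(4 - 4) + (4*6 + 6))**2 + 3)*5 = ((sqrt(0) + (24 + 6))**2 + 3)*5 = ((0 + 30)**2 + 3)*5 = (30**2 + 3)*5 = (900 + 3)*5 = 903*5 = 4515)
L*(-43 + G(y)) = 4515*(-43 - 6) = 4515*(-49) = -221235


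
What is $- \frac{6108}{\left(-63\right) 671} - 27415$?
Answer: $- \frac{386302729}{14091} \approx -27415.0$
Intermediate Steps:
$- \frac{6108}{\left(-63\right) 671} - 27415 = - \frac{6108}{-42273} - 27415 = \left(-6108\right) \left(- \frac{1}{42273}\right) - 27415 = \frac{2036}{14091} - 27415 = - \frac{386302729}{14091}$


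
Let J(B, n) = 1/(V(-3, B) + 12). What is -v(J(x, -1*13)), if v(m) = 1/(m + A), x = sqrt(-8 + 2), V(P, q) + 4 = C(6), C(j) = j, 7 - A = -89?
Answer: -14/1345 ≈ -0.010409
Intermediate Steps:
A = 96 (A = 7 - 1*(-89) = 7 + 89 = 96)
V(P, q) = 2 (V(P, q) = -4 + 6 = 2)
x = I*sqrt(6) (x = sqrt(-6) = I*sqrt(6) ≈ 2.4495*I)
J(B, n) = 1/14 (J(B, n) = 1/(2 + 12) = 1/14)
v(m) = 1/(96 + m) (v(m) = 1/(m + 96) = 1/(96 + m))
-v(J(x, -1*13)) = -1/(96 + 1/14) = -1/1345/14 = -1*14/1345 = -14/1345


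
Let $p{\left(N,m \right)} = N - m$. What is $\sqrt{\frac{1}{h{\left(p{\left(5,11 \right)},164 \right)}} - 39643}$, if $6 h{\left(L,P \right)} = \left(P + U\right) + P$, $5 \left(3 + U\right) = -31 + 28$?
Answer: $\frac{i \sqrt{26074021438}}{811} \approx 199.11 i$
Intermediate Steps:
$U = - \frac{18}{5}$ ($U = -3 + \frac{-31 + 28}{5} = -3 + \frac{1}{5} \left(-3\right) = -3 - \frac{3}{5} = - \frac{18}{5} \approx -3.6$)
$h{\left(L,P \right)} = - \frac{3}{5} + \frac{P}{3}$ ($h{\left(L,P \right)} = \frac{\left(P - \frac{18}{5}\right) + P}{6} = \frac{\left(- \frac{18}{5} + P\right) + P}{6} = \frac{- \frac{18}{5} + 2 P}{6} = - \frac{3}{5} + \frac{P}{3}$)
$\sqrt{\frac{1}{h{\left(p{\left(5,11 \right)},164 \right)}} - 39643} = \sqrt{\frac{1}{- \frac{3}{5} + \frac{1}{3} \cdot 164} - 39643} = \sqrt{\frac{1}{- \frac{3}{5} + \frac{164}{3}} - 39643} = \sqrt{\frac{1}{\frac{811}{15}} - 39643} = \sqrt{\frac{15}{811} - 39643} = \sqrt{- \frac{32150458}{811}} = \frac{i \sqrt{26074021438}}{811}$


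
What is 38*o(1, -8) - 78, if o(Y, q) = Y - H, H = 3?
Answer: -154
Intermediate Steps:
o(Y, q) = -3 + Y (o(Y, q) = Y - 1*3 = Y - 3 = -3 + Y)
38*o(1, -8) - 78 = 38*(-3 + 1) - 78 = 38*(-2) - 78 = -76 - 78 = -154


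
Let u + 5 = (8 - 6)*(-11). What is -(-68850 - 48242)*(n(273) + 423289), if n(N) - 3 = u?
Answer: 49560945380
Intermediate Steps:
u = -27 (u = -5 + (8 - 6)*(-11) = -5 + 2*(-11) = -5 - 22 = -27)
n(N) = -24 (n(N) = 3 - 27 = -24)
-(-68850 - 48242)*(n(273) + 423289) = -(-68850 - 48242)*(-24 + 423289) = -(-117092)*423265 = -1*(-49560945380) = 49560945380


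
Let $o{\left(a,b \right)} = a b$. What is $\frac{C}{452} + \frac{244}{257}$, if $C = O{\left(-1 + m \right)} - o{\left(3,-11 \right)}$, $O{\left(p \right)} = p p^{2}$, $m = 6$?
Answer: $\frac{75447}{58082} \approx 1.299$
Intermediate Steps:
$O{\left(p \right)} = p^{3}$
$C = 158$ ($C = \left(-1 + 6\right)^{3} - 3 \left(-11\right) = 5^{3} - -33 = 125 + 33 = 158$)
$\frac{C}{452} + \frac{244}{257} = \frac{158}{452} + \frac{244}{257} = 158 \cdot \frac{1}{452} + 244 \cdot \frac{1}{257} = \frac{79}{226} + \frac{244}{257} = \frac{75447}{58082}$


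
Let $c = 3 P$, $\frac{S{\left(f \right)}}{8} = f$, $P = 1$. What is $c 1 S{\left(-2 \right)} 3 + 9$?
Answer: $-135$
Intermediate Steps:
$S{\left(f \right)} = 8 f$
$c = 3$ ($c = 3 \cdot 1 = 3$)
$c 1 S{\left(-2 \right)} 3 + 9 = 3 \cdot 1 \cdot 8 \left(-2\right) 3 + 9 = 3 \cdot 1 \left(-16\right) 3 + 9 = 3 \left(\left(-16\right) 3\right) + 9 = 3 \left(-48\right) + 9 = -144 + 9 = -135$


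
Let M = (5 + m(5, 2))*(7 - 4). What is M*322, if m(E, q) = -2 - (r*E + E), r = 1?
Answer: -6762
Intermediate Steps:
m(E, q) = -2 - 2*E (m(E, q) = -2 - (1*E + E) = -2 - (E + E) = -2 - 2*E)
M = -21 (M = (5 + (-2 - 2*5))*(7 - 4) = (5 + (-2 - 10))*3 = (5 - 12)*3 = -7*3 = -21)
M*322 = -21*322 = -6762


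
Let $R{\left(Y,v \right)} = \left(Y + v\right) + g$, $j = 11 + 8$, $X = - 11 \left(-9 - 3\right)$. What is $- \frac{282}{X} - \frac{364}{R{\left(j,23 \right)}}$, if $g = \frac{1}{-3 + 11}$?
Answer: $- \frac{79903}{7414} \approx -10.777$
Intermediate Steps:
$g = \frac{1}{8} \approx 0.125$
$X = 132$ ($X = \left(-11\right) \left(-12\right) = 132$)
$j = 19$
$R{\left(Y,v \right)} = \frac{1}{8} + Y + v$ ($R{\left(Y,v \right)} = \left(Y + v\right) + \frac{1}{8} = \frac{1}{8} + Y + v$)
$- \frac{282}{X} - \frac{364}{R{\left(j,23 \right)}} = - \frac{282}{132} - \frac{364}{\frac{1}{8} + 19 + 23} = \left(-282\right) \frac{1}{132} - \frac{364}{\frac{337}{8}} = - \frac{47}{22} - \frac{2912}{337} = - \frac{79903}{7414}$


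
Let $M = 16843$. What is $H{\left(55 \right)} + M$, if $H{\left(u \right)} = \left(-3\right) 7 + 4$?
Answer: $16826$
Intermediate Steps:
$H{\left(u \right)} = -17$ ($H{\left(u \right)} = -21 + 4 = -17$)
$H{\left(55 \right)} + M = -17 + 16843 = 16826$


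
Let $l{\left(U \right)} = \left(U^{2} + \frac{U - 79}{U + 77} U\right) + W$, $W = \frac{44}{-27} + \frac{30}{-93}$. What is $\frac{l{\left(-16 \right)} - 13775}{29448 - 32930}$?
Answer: $\frac{689067017}{177780474} \approx 3.8759$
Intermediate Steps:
$W = - \frac{1634}{837}$ ($W = 44 \left(- \frac{1}{27}\right) + 30 \left(- \frac{1}{93}\right) = - \frac{44}{27} - \frac{10}{31} = - \frac{1634}{837} \approx -1.9522$)
$l{\left(U \right)} = - \frac{1634}{837} + U^{2} + \frac{U \left(-79 + U\right)}{77 + U}$ ($l{\left(U \right)} = \left(U^{2} + \frac{U - 79}{U + 77} U\right) - \frac{1634}{837} = \left(U^{2} + \frac{-79 + U}{77 + U} U\right) - \frac{1634}{837} = \left(U^{2} + \frac{U \left(-79 + U\right)}{77 + U}\right) - \frac{1634}{837} = - \frac{1634}{837} + U^{2} + \frac{U \left(-79 + U\right)}{77 + U}$)
$\frac{l{\left(-16 \right)} - 13775}{29448 - 32930} = \frac{\frac{-125818 - -1084112 + 837 \left(-16\right)^{3} + 65286 \left(-16\right)^{2}}{837 \left(77 - 16\right)} - 13775}{29448 - 32930} = \frac{\frac{-125818 + 1084112 + 837 \left(-4096\right) + 65286 \cdot 256}{837 \cdot 61} - 13775}{-3482} = \left(\frac{1}{837} \cdot \frac{1}{61} \left(-125818 + 1084112 - 3428352 + 16713216\right) - 13775\right) \left(- \frac{1}{3482}\right) = \left(\frac{1}{837} \cdot \frac{1}{61} \cdot 14243158 - 13775\right) \left(- \frac{1}{3482}\right) = \left(\frac{14243158}{51057} - 13775\right) \left(- \frac{1}{3482}\right) = \left(- \frac{689067017}{51057}\right) \left(- \frac{1}{3482}\right) = \frac{689067017}{177780474}$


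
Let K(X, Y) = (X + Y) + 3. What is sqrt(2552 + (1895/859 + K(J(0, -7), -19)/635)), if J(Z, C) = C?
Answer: 2*sqrt(189986856981330)/545465 ≈ 50.539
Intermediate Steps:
K(X, Y) = 3 + X + Y
sqrt(2552 + (1895/859 + K(J(0, -7), -19)/635)) = sqrt(2552 + (1895/859 + (3 - 7 - 19)/635)) = sqrt(2552 + (1895*(1/859) - 23*1/635)) = sqrt(2552 + (1895/859 - 23/635)) = sqrt(2552 + 1183568/545465) = sqrt(1393210248/545465) = 2*sqrt(189986856981330)/545465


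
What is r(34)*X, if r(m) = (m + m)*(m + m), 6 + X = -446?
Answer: -2090048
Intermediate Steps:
X = -452 (X = -6 - 446 = -452)
r(m) = 4*m**2 (r(m) = (2*m)*(2*m) = 4*m**2)
r(34)*X = (4*34**2)*(-452) = (4*1156)*(-452) = 4624*(-452) = -2090048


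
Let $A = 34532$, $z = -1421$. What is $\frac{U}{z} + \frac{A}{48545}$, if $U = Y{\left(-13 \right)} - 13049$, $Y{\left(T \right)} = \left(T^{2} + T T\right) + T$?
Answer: $\frac{95250936}{9854635} \approx 9.6656$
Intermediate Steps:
$Y{\left(T \right)} = T + 2 T^{2}$ ($Y{\left(T \right)} = \left(T^{2} + T^{2}\right) + T = 2 T^{2} + T = T + 2 T^{2}$)
$U = -12724$ ($U = - 13 \left(1 + 2 \left(-13\right)\right) - 13049 = - 13 \left(1 - 26\right) - 13049 = \left(-13\right) \left(-25\right) - 13049 = 325 - 13049 = -12724$)
$\frac{U}{z} + \frac{A}{48545} = - \frac{12724}{-1421} + \frac{34532}{48545} = \left(-12724\right) \left(- \frac{1}{1421}\right) + 34532 \cdot \frac{1}{48545} = \frac{12724}{1421} + \frac{34532}{48545} = \frac{95250936}{9854635}$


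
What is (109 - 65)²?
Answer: 1936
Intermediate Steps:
(109 - 65)² = 44² = 1936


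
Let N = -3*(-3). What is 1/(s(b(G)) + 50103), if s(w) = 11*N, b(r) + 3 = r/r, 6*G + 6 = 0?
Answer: 1/50202 ≈ 1.9920e-5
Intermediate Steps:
G = -1 (G = -1 + (1/6)*0 = -1 + 0 = -1)
N = 9
b(r) = -2 (b(r) = -3 + r/r = -3 + 1 = -2)
s(w) = 99 (s(w) = 11*9 = 99)
1/(s(b(G)) + 50103) = 1/(99 + 50103) = 1/50202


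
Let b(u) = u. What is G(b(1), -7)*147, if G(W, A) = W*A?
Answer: -1029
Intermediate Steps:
G(W, A) = A*W
G(b(1), -7)*147 = -7*1*147 = -7*147 = -1029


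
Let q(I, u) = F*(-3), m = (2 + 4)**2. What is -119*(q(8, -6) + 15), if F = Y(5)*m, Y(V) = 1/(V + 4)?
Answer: -357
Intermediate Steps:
Y(V) = 1/(4 + V)
m = 36 (m = 6**2 = 36)
F = 4 (F = 36/(4 + 5) = 36/9 = (1/9)*36 = 4)
q(I, u) = -12 (q(I, u) = 4*(-3) = -12)
-119*(q(8, -6) + 15) = -119*(-12 + 15) = -119*3 = -357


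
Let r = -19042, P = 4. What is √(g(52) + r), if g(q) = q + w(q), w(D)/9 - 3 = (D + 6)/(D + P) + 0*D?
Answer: 3*I*√412769/14 ≈ 137.67*I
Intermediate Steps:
w(D) = 27 + 9*(6 + D)/(4 + D) (w(D) = 27 + 9*((D + 6)/(D + 4) + 0*D) = 27 + 9*((6 + D)/(4 + D) + 0) = 27 + 9*((6 + D)/(4 + D)) = 27 + 9*(6 + D)/(4 + D))
g(q) = q + 18*(9 + 2*q)/(4 + q)
√(g(52) + r) = √((162 + 52² + 40*52)/(4 + 52) - 19042) = √((162 + 2704 + 2080)/56 - 19042) = √((1/56)*4946 - 19042) = √(2473/28 - 19042) = √(-530703/28) = 3*I*√412769/14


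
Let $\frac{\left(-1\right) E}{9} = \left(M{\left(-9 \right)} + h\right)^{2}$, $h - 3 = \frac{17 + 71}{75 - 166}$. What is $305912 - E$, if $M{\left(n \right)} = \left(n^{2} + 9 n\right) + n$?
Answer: $\frac{2536874876}{8281} \approx 3.0635 \cdot 10^{5}$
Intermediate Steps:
$h = \frac{185}{91}$ ($h = 3 + \frac{17 + 71}{75 - 166} = 3 + \frac{88}{-91} = 3 + 88 \left(- \frac{1}{91}\right) = 3 - \frac{88}{91} = \frac{185}{91} \approx 2.033$)
$M{\left(n \right)} = n^{2} + 10 n$
$E = - \frac{3617604}{8281}$ ($E = - 9 \left(- 9 \left(10 - 9\right) + \frac{185}{91}\right)^{2} = - 9 \left(\left(-9\right) 1 + \frac{185}{91}\right)^{2} = - 9 \left(-9 + \frac{185}{91}\right)^{2} = - 9 \left(- \frac{634}{91}\right)^{2} = \left(-9\right) \frac{401956}{8281} = - \frac{3617604}{8281} \approx -436.86$)
$305912 - E = 305912 - - \frac{3617604}{8281} = 305912 + \frac{3617604}{8281} = \frac{2536874876}{8281}$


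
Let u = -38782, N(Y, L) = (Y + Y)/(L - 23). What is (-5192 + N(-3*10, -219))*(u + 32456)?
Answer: 3974005852/121 ≈ 3.2843e+7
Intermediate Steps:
N(Y, L) = 2*Y/(-23 + L) (N(Y, L) = (2*Y)/(-23 + L) = 2*Y/(-23 + L))
(-5192 + N(-3*10, -219))*(u + 32456) = (-5192 + 2*(-3*10)/(-23 - 219))*(-38782 + 32456) = (-5192 + 2*(-30)/(-242))*(-6326) = (-5192 + 2*(-30)*(-1/242))*(-6326) = (-5192 + 30/121)*(-6326) = -628202/121*(-6326) = 3974005852/121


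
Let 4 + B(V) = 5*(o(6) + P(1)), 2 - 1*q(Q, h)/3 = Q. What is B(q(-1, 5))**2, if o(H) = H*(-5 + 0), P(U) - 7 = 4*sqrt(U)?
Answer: 9801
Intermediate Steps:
P(U) = 7 + 4*sqrt(U)
o(H) = -5*H (o(H) = H*(-5) = -5*H)
q(Q, h) = 6 - 3*Q
B(V) = -99 (B(V) = -4 + 5*(-5*6 + (7 + 4*sqrt(1))) = -4 + 5*(-30 + (7 + 4*1)) = -4 + 5*(-30 + (7 + 4)) = -4 + 5*(-30 + 11) = -4 + 5*(-19) = -4 - 95 = -99)
B(q(-1, 5))**2 = (-99)**2 = 9801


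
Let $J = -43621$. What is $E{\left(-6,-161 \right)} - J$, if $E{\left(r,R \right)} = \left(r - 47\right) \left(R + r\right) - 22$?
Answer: $52450$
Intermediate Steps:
$E{\left(r,R \right)} = -22 + \left(-47 + r\right) \left(R + r\right)$ ($E{\left(r,R \right)} = \left(-47 + r\right) \left(R + r\right) - 22 = -22 + \left(-47 + r\right) \left(R + r\right)$)
$E{\left(-6,-161 \right)} - J = \left(-22 + \left(-6\right)^{2} - -7567 - -282 - -966\right) - -43621 = \left(-22 + 36 + 7567 + 282 + 966\right) + 43621 = 8829 + 43621 = 52450$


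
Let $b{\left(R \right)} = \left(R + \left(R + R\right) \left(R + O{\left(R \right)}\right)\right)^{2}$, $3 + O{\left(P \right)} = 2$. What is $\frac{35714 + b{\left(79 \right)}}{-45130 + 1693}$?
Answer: $- \frac{51290041}{14479} \approx -3542.4$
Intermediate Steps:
$O{\left(P \right)} = -1$ ($O{\left(P \right)} = -3 + 2 = -1$)
$b{\left(R \right)} = \left(R + 2 R \left(-1 + R\right)\right)^{2}$ ($b{\left(R \right)} = \left(R + \left(R + R\right) \left(R - 1\right)\right)^{2} = \left(R + 2 R \left(-1 + R\right)\right)^{2}$)
$\frac{35714 + b{\left(79 \right)}}{-45130 + 1693} = \frac{35714 + 79^{2} \left(-1 + 2 \cdot 79\right)^{2}}{-45130 + 1693} = \frac{35714 + 6241 \left(-1 + 158\right)^{2}}{-43437} = \left(35714 + 6241 \cdot 157^{2}\right) \left(- \frac{1}{43437}\right) = \left(35714 + 6241 \cdot 24649\right) \left(- \frac{1}{43437}\right) = \left(35714 + 153834409\right) \left(- \frac{1}{43437}\right) = 153870123 \left(- \frac{1}{43437}\right) = - \frac{51290041}{14479}$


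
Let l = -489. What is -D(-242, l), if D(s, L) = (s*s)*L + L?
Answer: 28638285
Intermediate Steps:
D(s, L) = L + L*s**2 (D(s, L) = s**2*L + L = L*s**2 + L = L + L*s**2)
-D(-242, l) = -(-489)*(1 + (-242)**2) = -(-489)*(1 + 58564) = -(-489)*58565 = -1*(-28638285) = 28638285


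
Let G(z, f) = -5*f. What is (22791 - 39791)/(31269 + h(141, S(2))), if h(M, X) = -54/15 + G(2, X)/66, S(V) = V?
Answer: -1402500/2579383 ≈ -0.54373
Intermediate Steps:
h(M, X) = -18/5 - 5*X/66 (h(M, X) = -54/15 - 5*X/66 = -54*1/15 - 5*X*(1/66) = -18/5 - 5*X/66)
(22791 - 39791)/(31269 + h(141, S(2))) = (22791 - 39791)/(31269 + (-18/5 - 5/66*2)) = -17000/(31269 + (-18/5 - 5/33)) = -17000/(31269 - 619/165) = -17000/5158766/165 = -17000*165/5158766 = -1402500/2579383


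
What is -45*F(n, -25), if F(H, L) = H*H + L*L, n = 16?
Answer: -39645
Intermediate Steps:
F(H, L) = H² + L²
-45*F(n, -25) = -45*(16² + (-25)²) = -45*(256 + 625) = -45*881 = -39645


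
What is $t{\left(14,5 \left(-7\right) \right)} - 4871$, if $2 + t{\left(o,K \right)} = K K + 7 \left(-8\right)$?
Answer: $-3704$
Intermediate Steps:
$t{\left(o,K \right)} = -58 + K^{2}$ ($t{\left(o,K \right)} = -2 + \left(K K + 7 \left(-8\right)\right) = -2 + \left(K^{2} - 56\right) = -2 + \left(-56 + K^{2}\right) = -58 + K^{2}$)
$t{\left(14,5 \left(-7\right) \right)} - 4871 = \left(-58 + \left(5 \left(-7\right)\right)^{2}\right) - 4871 = \left(-58 + \left(-35\right)^{2}\right) - 4871 = \left(-58 + 1225\right) - 4871 = 1167 - 4871 = -3704$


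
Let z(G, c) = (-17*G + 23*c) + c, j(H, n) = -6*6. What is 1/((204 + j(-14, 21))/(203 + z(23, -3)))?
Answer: -65/42 ≈ -1.5476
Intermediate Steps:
j(H, n) = -36
z(G, c) = -17*G + 24*c
1/((204 + j(-14, 21))/(203 + z(23, -3))) = 1/((204 - 36)/(203 + (-17*23 + 24*(-3)))) = 1/(168/(203 + (-391 - 72))) = 1/(168/(203 - 463)) = 1/(168/(-260)) = 1/(168*(-1/260)) = 1/(-42/65) = -65/42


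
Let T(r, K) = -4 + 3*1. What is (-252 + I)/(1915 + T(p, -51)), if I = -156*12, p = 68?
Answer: -354/319 ≈ -1.1097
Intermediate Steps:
I = -1872
T(r, K) = -1 (T(r, K) = -4 + 3 = -1)
(-252 + I)/(1915 + T(p, -51)) = (-252 - 1872)/(1915 - 1) = -2124/1914 = -2124*1/1914 = -354/319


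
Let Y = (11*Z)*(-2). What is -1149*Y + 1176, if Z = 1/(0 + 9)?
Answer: 11954/3 ≈ 3984.7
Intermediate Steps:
Z = ⅑ (Z = 1/9 = ⅑ ≈ 0.11111)
Y = -22/9 (Y = (11*(⅑))*(-2) = (11/9)*(-2) = -22/9 ≈ -2.4444)
-1149*Y + 1176 = -1149*(-22/9) + 1176 = 8426/3 + 1176 = 11954/3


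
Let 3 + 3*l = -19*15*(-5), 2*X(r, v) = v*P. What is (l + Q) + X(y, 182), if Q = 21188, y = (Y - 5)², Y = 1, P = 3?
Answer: 21935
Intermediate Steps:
y = 16 (y = (1 - 5)² = (-4)² = 16)
X(r, v) = 3*v/2 (X(r, v) = (v*3)/2 = (3*v)/2 = 3*v/2)
l = 474 (l = -1 + (-19*15*(-5))/3 = -1 + (-285*(-5))/3 = -1 + (⅓)*1425 = -1 + 475 = 474)
(l + Q) + X(y, 182) = (474 + 21188) + (3/2)*182 = 21662 + 273 = 21935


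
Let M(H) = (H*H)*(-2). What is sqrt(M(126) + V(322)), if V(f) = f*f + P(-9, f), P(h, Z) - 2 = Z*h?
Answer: 2*sqrt(17259) ≈ 262.75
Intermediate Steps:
P(h, Z) = 2 + Z*h
V(f) = 2 + f**2 - 9*f (V(f) = f*f + (2 + f*(-9)) = f**2 + (2 - 9*f) = 2 + f**2 - 9*f)
M(H) = -2*H**2 (M(H) = H**2*(-2) = -2*H**2)
sqrt(M(126) + V(322)) = sqrt(-2*126**2 + (2 + 322**2 - 9*322)) = sqrt(-2*15876 + (2 + 103684 - 2898)) = sqrt(-31752 + 100788) = sqrt(69036) = 2*sqrt(17259)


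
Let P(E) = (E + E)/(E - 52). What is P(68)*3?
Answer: 51/2 ≈ 25.500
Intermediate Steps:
P(E) = 2*E/(-52 + E) (P(E) = (2*E)/(-52 + E) = 2*E/(-52 + E))
P(68)*3 = (2*68/(-52 + 68))*3 = (2*68/16)*3 = (2*68*(1/16))*3 = (17/2)*3 = 51/2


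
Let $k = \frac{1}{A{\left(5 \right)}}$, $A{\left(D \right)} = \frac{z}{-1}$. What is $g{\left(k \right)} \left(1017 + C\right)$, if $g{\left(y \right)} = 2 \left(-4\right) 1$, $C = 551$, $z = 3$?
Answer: $-12544$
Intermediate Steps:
$A{\left(D \right)} = -3$ ($A{\left(D \right)} = \frac{3}{-1} = 3 \left(-1\right) = -3$)
$k = - \frac{1}{3}$ ($k = \frac{1}{-3} = - \frac{1}{3} \approx -0.33333$)
$g{\left(y \right)} = -8$ ($g{\left(y \right)} = \left(-8\right) 1 = -8$)
$g{\left(k \right)} \left(1017 + C\right) = - 8 \left(1017 + 551\right) = \left(-8\right) 1568 = -12544$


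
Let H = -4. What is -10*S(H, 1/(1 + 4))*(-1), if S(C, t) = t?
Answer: 2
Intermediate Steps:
-10*S(H, 1/(1 + 4))*(-1) = -10/(1 + 4)*(-1) = -10/5*(-1) = -10*⅕*(-1) = -2*(-1) = 2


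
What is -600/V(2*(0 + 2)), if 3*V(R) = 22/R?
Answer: -3600/11 ≈ -327.27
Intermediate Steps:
V(R) = 22/(3*R) (V(R) = (22/R)/3 = 22/(3*R))
-600/V(2*(0 + 2)) = -600/(22/(3*((2*(0 + 2))))) = -600/(22/(3*((2*2)))) = -600/((22/3)/4) = -600/((22/3)*(1/4)) = -600/11/6 = -600*6/11 = -3600/11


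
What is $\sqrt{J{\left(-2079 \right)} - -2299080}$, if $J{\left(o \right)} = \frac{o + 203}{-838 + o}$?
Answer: $\frac{2 \sqrt{4890655498603}}{2917} \approx 1516.3$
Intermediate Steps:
$J{\left(o \right)} = \frac{203 + o}{-838 + o}$
$\sqrt{J{\left(-2079 \right)} - -2299080} = \sqrt{\frac{203 - 2079}{-838 - 2079} - -2299080} = \sqrt{\frac{1}{-2917} \left(-1876\right) + 2299080} = \sqrt{\left(- \frac{1}{2917}\right) \left(-1876\right) + 2299080} = \sqrt{\frac{1876}{2917} + 2299080} = \sqrt{\frac{6706418236}{2917}} = \frac{2 \sqrt{4890655498603}}{2917}$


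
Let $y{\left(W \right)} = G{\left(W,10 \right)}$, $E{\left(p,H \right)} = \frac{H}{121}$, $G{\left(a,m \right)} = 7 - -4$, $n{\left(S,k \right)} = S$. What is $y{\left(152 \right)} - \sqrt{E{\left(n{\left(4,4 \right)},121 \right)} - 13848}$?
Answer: $11 - i \sqrt{13847} \approx 11.0 - 117.67 i$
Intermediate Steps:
$G{\left(a,m \right)} = 11$ ($G{\left(a,m \right)} = 7 + 4 = 11$)
$E{\left(p,H \right)} = \frac{H}{121}$ ($E{\left(p,H \right)} = H \frac{1}{121} = \frac{H}{121}$)
$y{\left(W \right)} = 11$
$y{\left(152 \right)} - \sqrt{E{\left(n{\left(4,4 \right)},121 \right)} - 13848} = 11 - \sqrt{\frac{1}{121} \cdot 121 - 13848} = 11 - \sqrt{1 - 13848} = 11 - \sqrt{-13847} = 11 - i \sqrt{13847}$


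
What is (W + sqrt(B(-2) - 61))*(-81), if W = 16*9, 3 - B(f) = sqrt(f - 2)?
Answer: -11664 - 81*sqrt(-58 - 2*I) ≈ -11675.0 + 616.97*I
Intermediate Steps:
B(f) = 3 - sqrt(-2 + f) (B(f) = 3 - sqrt(f - 2) = 3 - sqrt(-2 + f))
W = 144
(W + sqrt(B(-2) - 61))*(-81) = (144 + sqrt((3 - sqrt(-2 - 2)) - 61))*(-81) = (144 + sqrt((3 - sqrt(-4)) - 61))*(-81) = (144 + sqrt((3 - 2*I) - 61))*(-81) = (144 + sqrt(-58 - 2*I))*(-81) = -11664 - 81*sqrt(-58 - 2*I)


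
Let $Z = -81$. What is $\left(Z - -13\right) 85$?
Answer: $-5780$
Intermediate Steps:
$\left(Z - -13\right) 85 = \left(-81 - -13\right) 85 = \left(-81 + \left(-41 + 54\right)\right) 85 = \left(-81 + 13\right) 85 = \left(-68\right) 85 = -5780$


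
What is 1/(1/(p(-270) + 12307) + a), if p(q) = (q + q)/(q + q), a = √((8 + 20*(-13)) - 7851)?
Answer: 12308/1227498058993 - 151486864*I*√8103/1227498058993 ≈ 1.0027e-8 - 0.011109*I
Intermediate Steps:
a = I*√8103 (a = √((8 - 260) - 7851) = √(-252 - 7851) = √(-8103) = I*√8103 ≈ 90.017*I)
p(q) = 1 (p(q) = (2*q)/((2*q)) = (2*q)*(1/(2*q)) = 1)
1/(1/(p(-270) + 12307) + a) = 1/(1/(1 + 12307) + I*√8103) = 1/(1/12308 + I*√8103)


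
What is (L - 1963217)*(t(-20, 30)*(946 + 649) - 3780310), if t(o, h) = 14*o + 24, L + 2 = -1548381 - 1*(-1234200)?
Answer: 9539185962000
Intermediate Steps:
L = -314183 (L = -2 + (-1548381 - 1*(-1234200)) = -2 + (-1548381 + 1234200) = -2 - 314181 = -314183)
t(o, h) = 24 + 14*o
(L - 1963217)*(t(-20, 30)*(946 + 649) - 3780310) = (-314183 - 1963217)*((24 + 14*(-20))*(946 + 649) - 3780310) = -2277400*((24 - 280)*1595 - 3780310) = -2277400*(-256*1595 - 3780310) = -2277400*(-408320 - 3780310) = -2277400*(-4188630) = 9539185962000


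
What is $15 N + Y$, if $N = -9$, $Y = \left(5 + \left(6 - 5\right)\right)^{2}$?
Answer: $-99$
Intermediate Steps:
$Y = 36$ ($Y = \left(5 + 1\right)^{2} = 6^{2} = 36$)
$15 N + Y = 15 \left(-9\right) + 36 = -135 + 36 = -99$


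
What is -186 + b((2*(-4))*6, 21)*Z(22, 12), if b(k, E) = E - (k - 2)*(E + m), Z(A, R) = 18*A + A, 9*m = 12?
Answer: 1426076/3 ≈ 4.7536e+5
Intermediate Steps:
m = 4/3 (m = (⅑)*12 = 4/3 ≈ 1.3333)
Z(A, R) = 19*A
b(k, E) = E - (-2 + k)*(4/3 + E) (b(k, E) = E - (k - 2)*(E + 4/3) = E - (-2 + k)*(4/3 + E))
-186 + b((2*(-4))*6, 21)*Z(22, 12) = -186 + (8/3 + 3*21 - 4*2*(-4)*6/3 - 1*21*(2*(-4))*6)*(19*22) = -186 + (8/3 + 63 - (-32)*6/3 - 1*21*(-8*6))*418 = -186 + (8/3 + 63 - 4/3*(-48) - 1*21*(-48))*418 = -186 + (8/3 + 63 + 64 + 1008)*418 = -186 + (3413/3)*418 = -186 + 1426634/3 = 1426076/3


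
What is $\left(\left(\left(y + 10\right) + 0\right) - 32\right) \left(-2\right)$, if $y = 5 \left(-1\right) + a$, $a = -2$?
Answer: $58$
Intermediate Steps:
$y = -7$ ($y = 5 \left(-1\right) - 2 = -5 - 2 = -7$)
$\left(\left(\left(y + 10\right) + 0\right) - 32\right) \left(-2\right) = \left(\left(\left(-7 + 10\right) + 0\right) - 32\right) \left(-2\right) = \left(\left(3 + 0\right) - 32\right) \left(-2\right) = \left(3 - 32\right) \left(-2\right) = \left(-29\right) \left(-2\right) = 58$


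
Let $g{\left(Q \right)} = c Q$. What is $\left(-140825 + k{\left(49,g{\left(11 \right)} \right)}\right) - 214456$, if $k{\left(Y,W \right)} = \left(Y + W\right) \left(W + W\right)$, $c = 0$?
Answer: $-355281$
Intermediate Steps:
$g{\left(Q \right)} = 0$ ($g{\left(Q \right)} = 0 Q = 0$)
$k{\left(Y,W \right)} = 2 W \left(W + Y\right)$ ($k{\left(Y,W \right)} = \left(W + Y\right) 2 W = 2 W \left(W + Y\right)$)
$\left(-140825 + k{\left(49,g{\left(11 \right)} \right)}\right) - 214456 = \left(-140825 + 2 \cdot 0 \left(0 + 49\right)\right) - 214456 = \left(-140825 + 2 \cdot 0 \cdot 49\right) - 214456 = \left(-140825 + 0\right) - 214456 = -140825 - 214456 = -355281$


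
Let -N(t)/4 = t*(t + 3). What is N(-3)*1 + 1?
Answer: 1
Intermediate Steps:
N(t) = -4*t*(3 + t) (N(t) = -4*t*(t + 3) = -4*t*(3 + t))
N(-3)*1 + 1 = -4*(-3)*(3 - 3)*1 + 1 = -4*(-3)*0*1 + 1 = 0*1 + 1 = 0 + 1 = 1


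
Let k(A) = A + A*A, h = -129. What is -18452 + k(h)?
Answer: -1940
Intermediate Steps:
k(A) = A + A**2
-18452 + k(h) = -18452 - 129*(1 - 129) = -18452 - 129*(-128) = -18452 + 16512 = -1940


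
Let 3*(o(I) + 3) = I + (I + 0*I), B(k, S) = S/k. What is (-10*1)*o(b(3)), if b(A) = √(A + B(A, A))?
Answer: 50/3 ≈ 16.667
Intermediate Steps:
b(A) = √(1 + A) (b(A) = √(A + A/A) = √(A + 1) = √(1 + A))
o(I) = -3 + 2*I/3 (o(I) = -3 + (I + (I + 0*I))/3 = -3 + (I + (I + 0))/3 = -3 + (I + I)/3 = -3 + (2*I)/3 = -3 + 2*I/3)
(-10*1)*o(b(3)) = (-10*1)*(-3 + 2*√(1 + 3)/3) = -10*(-3 + 2*√4/3) = -10*(-3 + (⅔)*2) = -10*(-3 + 4/3) = -10*(-5/3) = 50/3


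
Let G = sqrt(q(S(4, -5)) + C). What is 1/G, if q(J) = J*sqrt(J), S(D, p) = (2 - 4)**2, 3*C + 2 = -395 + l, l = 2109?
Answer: sqrt(1302)/868 ≈ 0.041571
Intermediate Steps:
C = 1712/3 (C = -2/3 + (-395 + 2109)/3 = -2/3 + (1/3)*1714 = -2/3 + 1714/3 = 1712/3 ≈ 570.67)
S(D, p) = 4 (S(D, p) = (-2)**2 = 4)
q(J) = J**(3/2)
G = 2*sqrt(1302)/3 (G = sqrt(4**(3/2) + 1712/3) = sqrt(8 + 1712/3) = sqrt(1736/3) = 2*sqrt(1302)/3 ≈ 24.055)
1/G = 1/(2*sqrt(1302)/3) = sqrt(1302)/868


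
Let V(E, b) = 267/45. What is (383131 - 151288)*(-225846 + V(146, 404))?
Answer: -261797192881/5 ≈ -5.2359e+10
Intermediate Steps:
V(E, b) = 89/15 (V(E, b) = 267*(1/45) = 89/15)
(383131 - 151288)*(-225846 + V(146, 404)) = (383131 - 151288)*(-225846 + 89/15) = 231843*(-3387601/15) = -261797192881/5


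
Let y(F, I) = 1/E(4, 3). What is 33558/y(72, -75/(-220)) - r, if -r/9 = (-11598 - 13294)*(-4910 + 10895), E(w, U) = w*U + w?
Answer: -1340270652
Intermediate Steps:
E(w, U) = w + U*w (E(w, U) = U*w + w = w + U*w)
r = 1340807580 (r = -9*(-11598 - 13294)*(-4910 + 10895) = -(-224028)*5985 = -9*(-148978620) = 1340807580)
y(F, I) = 1/16 (y(F, I) = 1/(4*(1 + 3)) = 1/(4*4) = 1/16)
33558/y(72, -75/(-220)) - r = 33558/(1/16) - 1*1340807580 = 33558*16 - 1340807580 = 536928 - 1340807580 = -1340270652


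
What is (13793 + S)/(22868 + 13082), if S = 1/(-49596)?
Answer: 684077627/1782976200 ≈ 0.38367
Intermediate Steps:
S = -1/49596 ≈ -2.0163e-5
(13793 + S)/(22868 + 13082) = (13793 - 1/49596)/(22868 + 13082) = (684077627/49596)/35950 = (684077627/49596)*(1/35950) = 684077627/1782976200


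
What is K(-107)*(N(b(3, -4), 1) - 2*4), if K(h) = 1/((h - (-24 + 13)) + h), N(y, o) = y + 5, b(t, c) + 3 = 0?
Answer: 6/203 ≈ 0.029557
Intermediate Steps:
b(t, c) = -3 (b(t, c) = -3 + 0 = -3)
N(y, o) = 5 + y
K(h) = 1/(11 + 2*h) (K(h) = 1/((h - 1*(-11)) + h) = 1/((h + 11) + h) = 1/((11 + h) + h) = 1/(11 + 2*h))
K(-107)*(N(b(3, -4), 1) - 2*4) = ((5 - 3) - 2*4)/(11 + 2*(-107)) = (2 - 8)/(11 - 214) = -6/(-203) = -1/203*(-6) = 6/203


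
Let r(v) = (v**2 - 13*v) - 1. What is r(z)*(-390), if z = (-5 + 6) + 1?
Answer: 8970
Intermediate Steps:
z = 2 (z = 1 + 1 = 2)
r(v) = -1 + v**2 - 13*v
r(z)*(-390) = (-1 + 2**2 - 13*2)*(-390) = (-1 + 4 - 26)*(-390) = -23*(-390) = 8970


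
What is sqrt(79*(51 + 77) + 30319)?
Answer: sqrt(40431) ≈ 201.07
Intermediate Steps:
sqrt(79*(51 + 77) + 30319) = sqrt(79*128 + 30319) = sqrt(10112 + 30319) = sqrt(40431)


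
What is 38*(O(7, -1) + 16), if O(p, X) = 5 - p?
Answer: 532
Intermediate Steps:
38*(O(7, -1) + 16) = 38*((5 - 1*7) + 16) = 38*((5 - 7) + 16) = 38*(-2 + 16) = 38*14 = 532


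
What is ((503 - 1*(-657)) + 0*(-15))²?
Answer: 1345600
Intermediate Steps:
((503 - 1*(-657)) + 0*(-15))² = ((503 + 657) + 0)² = (1160 + 0)² = 1160² = 1345600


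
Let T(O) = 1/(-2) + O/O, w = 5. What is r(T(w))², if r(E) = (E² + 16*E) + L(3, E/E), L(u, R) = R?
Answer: 1369/16 ≈ 85.563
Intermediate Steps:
T(O) = ½ (T(O) = 1*(-½) + 1 = -½ + 1 = ½)
r(E) = 1 + E² + 16*E (r(E) = (E² + 16*E) + E/E = (E² + 16*E) + 1 = 1 + E² + 16*E)
r(T(w))² = (1 + (½)² + 16*(½))² = (1 + ¼ + 8)² = (37/4)² = 1369/16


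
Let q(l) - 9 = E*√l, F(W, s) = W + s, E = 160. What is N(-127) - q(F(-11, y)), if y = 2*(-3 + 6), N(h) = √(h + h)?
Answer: -9 + I*√254 - 160*I*√5 ≈ -9.0 - 341.83*I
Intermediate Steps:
N(h) = √2*√h (N(h) = √(2*h) = √2*√h)
y = 6 (y = 2*3 = 6)
q(l) = 9 + 160*√l
N(-127) - q(F(-11, y)) = √2*√(-127) - (9 + 160*√(-11 + 6)) = √2*(I*√127) - (9 + 160*√(-5)) = I*√254 - (9 + 160*(I*√5)) = I*√254 - (9 + 160*I*√5) = I*√254 + (-9 - 160*I*√5) = -9 + I*√254 - 160*I*√5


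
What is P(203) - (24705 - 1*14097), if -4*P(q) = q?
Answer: -42635/4 ≈ -10659.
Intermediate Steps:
P(q) = -q/4
P(203) - (24705 - 1*14097) = -¼*203 - (24705 - 1*14097) = -203/4 - (24705 - 14097) = -203/4 - 1*10608 = -203/4 - 10608 = -42635/4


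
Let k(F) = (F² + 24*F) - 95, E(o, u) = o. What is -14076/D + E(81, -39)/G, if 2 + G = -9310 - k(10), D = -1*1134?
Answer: 7468471/602091 ≈ 12.404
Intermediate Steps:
k(F) = -95 + F² + 24*F
D = -1134
G = -9557 (G = -2 + (-9310 - (-95 + 10² + 24*10)) = -2 + (-9310 - (-95 + 100 + 240)) = -2 + (-9310 - 1*245) = -2 + (-9310 - 245) = -2 - 9555 = -9557)
-14076/D + E(81, -39)/G = -14076/(-1134) + 81/(-9557) = -14076*(-1/1134) + 81*(-1/9557) = 782/63 - 81/9557 = 7468471/602091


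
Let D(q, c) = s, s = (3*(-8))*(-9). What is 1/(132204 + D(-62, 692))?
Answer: 1/132420 ≈ 7.5517e-6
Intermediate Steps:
s = 216 (s = -24*(-9) = 216)
D(q, c) = 216
1/(132204 + D(-62, 692)) = 1/(132204 + 216) = 1/132420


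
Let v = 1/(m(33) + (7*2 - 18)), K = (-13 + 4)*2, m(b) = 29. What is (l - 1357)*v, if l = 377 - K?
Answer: -962/25 ≈ -38.480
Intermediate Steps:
K = -18 (K = -9*2 = -18)
v = 1/25 (v = 1/(29 + (7*2 - 18)) = 1/(29 + (14 - 18)) = 1/(29 - 4) = 1/25 ≈ 0.040000)
l = 395 (l = 377 - 1*(-18) = 377 + 18 = 395)
(l - 1357)*v = (395 - 1357)*(1/25) = -962*1/25 = -962/25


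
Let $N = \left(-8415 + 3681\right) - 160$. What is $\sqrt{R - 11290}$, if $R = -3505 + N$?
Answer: $i \sqrt{19689} \approx 140.32 i$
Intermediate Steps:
$N = -4894$ ($N = -4734 - 160 = -4894$)
$R = -8399$ ($R = -3505 - 4894 = -8399$)
$\sqrt{R - 11290} = \sqrt{-8399 - 11290} = \sqrt{-19689} = i \sqrt{19689}$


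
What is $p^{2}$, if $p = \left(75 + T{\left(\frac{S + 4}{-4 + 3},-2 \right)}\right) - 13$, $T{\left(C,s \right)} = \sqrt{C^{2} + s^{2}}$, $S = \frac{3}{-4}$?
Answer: $\frac{\left(248 + \sqrt{233}\right)^{2}}{16} \approx 4331.8$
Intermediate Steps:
$S = - \frac{3}{4}$ ($S = 3 \left(- \frac{1}{4}\right) = - \frac{3}{4} \approx -0.75$)
$p = 62 + \frac{\sqrt{233}}{4}$ ($p = \left(75 + \sqrt{\left(\frac{- \frac{3}{4} + 4}{-4 + 3}\right)^{2} + \left(-2\right)^{2}}\right) - 13 = \left(75 + \sqrt{\left(\frac{13}{4 \left(-1\right)}\right)^{2} + 4}\right) - 13 = \left(75 + \sqrt{\left(\frac{13}{4} \left(-1\right)\right)^{2} + 4}\right) - 13 = \left(75 + \sqrt{\left(- \frac{13}{4}\right)^{2} + 4}\right) - 13 = \left(75 + \sqrt{\frac{169}{16} + 4}\right) - 13 = \left(75 + \sqrt{\frac{233}{16}}\right) - 13 = \left(75 + \frac{\sqrt{233}}{4}\right) - 13 = 62 + \frac{\sqrt{233}}{4} \approx 65.816$)
$p^{2} = \left(62 + \frac{\sqrt{233}}{4}\right)^{2}$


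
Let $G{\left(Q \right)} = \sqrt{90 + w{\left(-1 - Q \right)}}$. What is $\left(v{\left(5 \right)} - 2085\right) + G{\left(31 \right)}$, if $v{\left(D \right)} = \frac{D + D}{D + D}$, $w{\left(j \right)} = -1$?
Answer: $-2084 + \sqrt{89} \approx -2074.6$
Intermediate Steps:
$v{\left(D \right)} = 1$ ($v{\left(D \right)} = \frac{2 D}{2 D} = 2 D \frac{1}{2 D} = 1$)
$G{\left(Q \right)} = \sqrt{89}$ ($G{\left(Q \right)} = \sqrt{90 - 1} = \sqrt{89}$)
$\left(v{\left(5 \right)} - 2085\right) + G{\left(31 \right)} = \left(1 - 2085\right) + \sqrt{89} = -2084 + \sqrt{89}$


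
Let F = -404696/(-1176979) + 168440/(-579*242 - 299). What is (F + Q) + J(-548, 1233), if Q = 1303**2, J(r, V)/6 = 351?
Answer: 280941173220834817/165267860243 ≈ 1.6999e+6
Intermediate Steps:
J(r, V) = 2106 (J(r, V) = 6*351 = 2106)
Q = 1697809
F = -141424144528/165267860243 (F = -404696*(-1/1176979) + 168440/(-140118 - 299) = 404696/1176979 + 168440/(-140417) = 404696/1176979 + 168440*(-1/140417) = 404696/1176979 - 168440/140417 = -141424144528/165267860243 ≈ -0.85573)
(F + Q) + J(-548, 1233) = (-141424144528/165267860243 + 1697809) + 2106 = 280593119107163059/165267860243 + 2106 = 280941173220834817/165267860243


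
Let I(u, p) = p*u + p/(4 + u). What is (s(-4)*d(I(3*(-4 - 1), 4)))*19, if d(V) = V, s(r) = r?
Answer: 50464/11 ≈ 4587.6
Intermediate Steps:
I(u, p) = p*u + p/(4 + u)
(s(-4)*d(I(3*(-4 - 1), 4)))*19 = -16*(1 + (3*(-4 - 1))² + 4*(3*(-4 - 1)))/(4 + 3*(-4 - 1))*19 = -16*(1 + (3*(-5))² + 4*(3*(-5)))/(4 + 3*(-5))*19 = -16*(1 + (-15)² + 4*(-15))/(4 - 15)*19 = -16*(1 + 225 - 60)/(-11)*19 = -16*(-1)*166/11*19 = -4*(-664/11)*19 = (2656/11)*19 = 50464/11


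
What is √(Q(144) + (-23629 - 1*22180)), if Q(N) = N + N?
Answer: 7*I*√929 ≈ 213.36*I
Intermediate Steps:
Q(N) = 2*N
√(Q(144) + (-23629 - 1*22180)) = √(2*144 + (-23629 - 1*22180)) = √(288 + (-23629 - 22180)) = √(288 - 45809) = √(-45521) = 7*I*√929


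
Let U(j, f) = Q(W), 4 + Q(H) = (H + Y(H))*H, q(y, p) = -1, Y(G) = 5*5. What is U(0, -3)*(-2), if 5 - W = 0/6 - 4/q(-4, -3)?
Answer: -44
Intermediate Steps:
Y(G) = 25
W = 1 (W = 5 - (0/6 - 4/(-1)) = 5 - (0*(1/6) - 4*(-1)) = 5 - (0 + 4) = 5 - 1*4 = 5 - 4 = 1)
Q(H) = -4 + H*(25 + H) (Q(H) = -4 + (H + 25)*H = -4 + (25 + H)*H = -4 + H*(25 + H))
U(j, f) = 22 (U(j, f) = -4 + 1**2 + 25*1 = -4 + 1 + 25 = 22)
U(0, -3)*(-2) = 22*(-2) = -44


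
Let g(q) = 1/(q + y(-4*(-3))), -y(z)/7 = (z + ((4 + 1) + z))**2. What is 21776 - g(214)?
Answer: 123535249/5673 ≈ 21776.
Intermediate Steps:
y(z) = -7*(5 + 2*z)**2 (y(z) = -7*(z + ((4 + 1) + z))**2 = -7*(z + (5 + z))**2 = -7*(5 + 2*z)**2)
g(q) = 1/(-5887 + q) (g(q) = 1/(q - 7*(5 + 2*(-4*(-3)))**2) = 1/(q - 7*(5 + 2*12)**2) = 1/(q - 7*(5 + 24)**2) = 1/(q - 7*29**2) = 1/(q - 7*841) = 1/(q - 5887) = 1/(-5887 + q))
21776 - g(214) = 21776 - 1/(-5887 + 214) = 21776 - 1/(-5673) = 21776 - 1*(-1/5673) = 21776 + 1/5673 = 123535249/5673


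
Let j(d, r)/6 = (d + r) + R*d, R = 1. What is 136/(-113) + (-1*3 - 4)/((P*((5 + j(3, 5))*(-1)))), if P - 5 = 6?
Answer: -105425/88253 ≈ -1.1946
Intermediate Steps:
P = 11 (P = 5 + 6 = 11)
j(d, r) = 6*r + 12*d (j(d, r) = 6*((d + r) + 1*d) = 6*((d + r) + d) = 6*(r + 2*d) = 6*r + 12*d)
136/(-113) + (-1*3 - 4)/((P*((5 + j(3, 5))*(-1)))) = 136/(-113) + (-1*3 - 4)/((11*((5 + (6*5 + 12*3))*(-1)))) = 136*(-1/113) + (-3 - 4)/((11*((5 + (30 + 36))*(-1)))) = -136/113 - 7*(-1/(11*(5 + 66))) = -136/113 - 7/(11*(71*(-1))) = -136/113 - 7/(11*(-71)) = -136/113 - 7/(-781) = -136/113 - 7*(-1/781) = -136/113 + 7/781 = -105425/88253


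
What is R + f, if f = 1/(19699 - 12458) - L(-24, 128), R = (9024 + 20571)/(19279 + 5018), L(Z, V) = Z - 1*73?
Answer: 443076299/4511143 ≈ 98.218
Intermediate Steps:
L(Z, V) = -73 + Z (L(Z, V) = Z - 73 = -73 + Z)
R = 9865/8099 (R = 29595/24297 = 29595*(1/24297) = 9865/8099 ≈ 1.2181)
f = 702378/7241 (f = 1/(19699 - 12458) - (-73 - 24) = 1/7241 - 1*(-97) = 1/7241 + 97 = 702378/7241 ≈ 97.000)
R + f = 9865/8099 + 702378/7241 = 443076299/4511143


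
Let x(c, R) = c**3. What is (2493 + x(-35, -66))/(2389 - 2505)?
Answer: 20191/58 ≈ 348.12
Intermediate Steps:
(2493 + x(-35, -66))/(2389 - 2505) = (2493 + (-35)**3)/(2389 - 2505) = (2493 - 42875)/(-116) = -40382*(-1/116) = 20191/58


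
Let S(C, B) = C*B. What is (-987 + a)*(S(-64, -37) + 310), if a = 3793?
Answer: 7514468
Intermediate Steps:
S(C, B) = B*C
(-987 + a)*(S(-64, -37) + 310) = (-987 + 3793)*(-37*(-64) + 310) = 2806*(2368 + 310) = 2806*2678 = 7514468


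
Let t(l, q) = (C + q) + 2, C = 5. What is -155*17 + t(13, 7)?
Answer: -2621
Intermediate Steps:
t(l, q) = 7 + q (t(l, q) = (5 + q) + 2 = 7 + q)
-155*17 + t(13, 7) = -155*17 + (7 + 7) = -2635 + 14 = -2621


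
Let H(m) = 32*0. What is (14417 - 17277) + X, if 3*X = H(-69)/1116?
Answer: -2860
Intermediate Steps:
H(m) = 0
X = 0 (X = (0/1116)/3 = (0*(1/1116))/3 = (⅓)*0 = 0)
(14417 - 17277) + X = (14417 - 17277) + 0 = -2860 + 0 = -2860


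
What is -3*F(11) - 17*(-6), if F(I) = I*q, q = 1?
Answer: 69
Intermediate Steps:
F(I) = I (F(I) = I*1 = I)
-3*F(11) - 17*(-6) = -3*11 - 17*(-6) = -33 + 102 = 69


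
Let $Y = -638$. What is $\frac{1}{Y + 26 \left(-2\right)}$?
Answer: $- \frac{1}{690} \approx -0.0014493$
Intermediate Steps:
$\frac{1}{Y + 26 \left(-2\right)} = \frac{1}{-638 + 26 \left(-2\right)} = \frac{1}{-638 - 52} = \frac{1}{-690} = - \frac{1}{690}$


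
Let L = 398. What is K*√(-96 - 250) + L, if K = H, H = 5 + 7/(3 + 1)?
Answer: 398 + 27*I*√346/4 ≈ 398.0 + 125.56*I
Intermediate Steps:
H = 27/4 (H = 5 + 7/4 = 27/4 ≈ 6.7500)
K = 27/4 ≈ 6.7500
K*√(-96 - 250) + L = 27*√(-96 - 250)/4 + 398 = 27*√(-346)/4 + 398 = 27*(I*√346)/4 + 398 = 27*I*√346/4 + 398 = 398 + 27*I*√346/4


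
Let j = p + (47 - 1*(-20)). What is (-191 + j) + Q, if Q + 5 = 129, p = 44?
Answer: 44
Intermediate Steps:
Q = 124 (Q = -5 + 129 = 124)
j = 111 (j = 44 + (47 - 1*(-20)) = 44 + (47 + 20) = 44 + 67 = 111)
(-191 + j) + Q = (-191 + 111) + 124 = -80 + 124 = 44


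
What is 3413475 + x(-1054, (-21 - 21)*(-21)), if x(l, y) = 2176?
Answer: 3415651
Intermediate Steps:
3413475 + x(-1054, (-21 - 21)*(-21)) = 3413475 + 2176 = 3415651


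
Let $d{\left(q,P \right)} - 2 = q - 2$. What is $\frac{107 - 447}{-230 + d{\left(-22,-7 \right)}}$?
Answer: $\frac{85}{63} \approx 1.3492$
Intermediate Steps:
$d{\left(q,P \right)} = q$ ($d{\left(q,P \right)} = 2 + \left(q - 2\right) = 2 + \left(-2 + q\right) = q$)
$\frac{107 - 447}{-230 + d{\left(-22,-7 \right)}} = \frac{107 - 447}{-230 - 22} = - \frac{340}{-252} = \left(-340\right) \left(- \frac{1}{252}\right) = \frac{85}{63}$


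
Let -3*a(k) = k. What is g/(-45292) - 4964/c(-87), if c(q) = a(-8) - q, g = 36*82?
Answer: -168820638/3045887 ≈ -55.426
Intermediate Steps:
g = 2952
a(k) = -k/3
c(q) = 8/3 - q (c(q) = -1/3*(-8) - q = 8/3 - q)
g/(-45292) - 4964/c(-87) = 2952/(-45292) - 4964/(8/3 - 1*(-87)) = 2952*(-1/45292) - 4964/(8/3 + 87) = -738/11323 - 4964/269/3 = -738/11323 - 4964*3/269 = -738/11323 - 14892/269 = -168820638/3045887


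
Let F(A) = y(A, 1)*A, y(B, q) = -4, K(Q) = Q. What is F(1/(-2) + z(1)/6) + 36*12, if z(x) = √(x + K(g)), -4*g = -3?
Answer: 434 - √7/3 ≈ 433.12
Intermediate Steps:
g = ¾ (g = -¼*(-3) = ¾ ≈ 0.75000)
z(x) = √(¾ + x) (z(x) = √(x + ¾) = √(¾ + x))
F(A) = -4*A
F(1/(-2) + z(1)/6) + 36*12 = -4*(1/(-2) + (√(3 + 4*1)/2)/6) + 36*12 = -4*(1*(-½) + (√(3 + 4)/2)*(⅙)) + 432 = -4*(-½ + (√7/2)*(⅙)) + 432 = -4*(-½ + √7/12) + 432 = (2 - √7/3) + 432 = 434 - √7/3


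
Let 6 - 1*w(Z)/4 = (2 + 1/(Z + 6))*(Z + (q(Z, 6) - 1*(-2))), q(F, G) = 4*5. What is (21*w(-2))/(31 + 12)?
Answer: -3276/43 ≈ -76.186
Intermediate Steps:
q(F, G) = 20
w(Z) = 24 - 4*(2 + 1/(6 + Z))*(22 + Z) (w(Z) = 24 - 4*(2 + 1/(Z + 6))*(Z + (20 - 1*(-2))) = 24 - 4*(2 + 1/(6 + Z))*(Z + (20 + 2)) = 24 - 4*(2 + 1/(6 + Z))*(Z + 22) = 24 - 4*(2 + 1/(6 + Z))*(22 + Z))
(21*w(-2))/(31 + 12) = (21*(4*(-250 - 51*(-2) - 2*(-2)²)/(6 - 2)))/(31 + 12) = (21*(4*(-250 + 102 - 2*4)/4))/43 = (21*(4*(¼)*(-250 + 102 - 8)))*(1/43) = (21*(4*(¼)*(-156)))*(1/43) = (21*(-156))*(1/43) = -3276*1/43 = -3276/43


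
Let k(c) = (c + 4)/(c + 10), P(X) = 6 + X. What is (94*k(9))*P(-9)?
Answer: -3666/19 ≈ -192.95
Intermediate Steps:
k(c) = (4 + c)/(10 + c)
(94*k(9))*P(-9) = (94*((4 + 9)/(10 + 9)))*(6 - 9) = (94*(13/19))*(-3) = (1222/19)*(-3) = -3666/19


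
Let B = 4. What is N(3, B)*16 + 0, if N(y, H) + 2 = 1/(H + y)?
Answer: -208/7 ≈ -29.714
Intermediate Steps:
N(y, H) = -2 + 1/(H + y)
N(3, B)*16 + 0 = ((1 - 2*4 - 2*3)/(4 + 3))*16 + 0 = ((1 - 8 - 6)/7)*16 + 0 = ((1/7)*(-13))*16 + 0 = -13/7*16 + 0 = -208/7 + 0 = -208/7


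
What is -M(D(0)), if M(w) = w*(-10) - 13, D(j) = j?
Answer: 13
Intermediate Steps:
M(w) = -13 - 10*w (M(w) = -10*w - 13 = -13 - 10*w)
-M(D(0)) = -(-13 - 10*0) = -(-13 + 0) = -1*(-13) = 13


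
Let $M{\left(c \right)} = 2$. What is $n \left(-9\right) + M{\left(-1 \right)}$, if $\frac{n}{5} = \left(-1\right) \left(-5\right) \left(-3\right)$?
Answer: $677$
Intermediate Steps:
$n = -75$ ($n = 5 \left(-1\right) \left(-5\right) \left(-3\right) = 5 \cdot 5 \left(-3\right) = 5 \left(-15\right) = -75$)
$n \left(-9\right) + M{\left(-1 \right)} = \left(-75\right) \left(-9\right) + 2 = 675 + 2 = 677$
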